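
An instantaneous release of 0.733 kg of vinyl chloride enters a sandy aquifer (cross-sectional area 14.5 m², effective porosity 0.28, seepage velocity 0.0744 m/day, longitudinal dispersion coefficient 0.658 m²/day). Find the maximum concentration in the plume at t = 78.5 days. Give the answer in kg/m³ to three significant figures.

0.00709 kg/m³

The peak of an instantaneous 1D plume sits at x = vt; there the Gaussian factor is 1 and C_max = M/(n_e·A·√(4πDt)), where n_e·A is the pore area the mass is dissolved in.
√(4πDt) = √(4π × 0.658 × 78.5) = 25.48 m, so C_max = 0.733/(0.28 × 14.5 × 25.48) = 0.00709 kg/m³.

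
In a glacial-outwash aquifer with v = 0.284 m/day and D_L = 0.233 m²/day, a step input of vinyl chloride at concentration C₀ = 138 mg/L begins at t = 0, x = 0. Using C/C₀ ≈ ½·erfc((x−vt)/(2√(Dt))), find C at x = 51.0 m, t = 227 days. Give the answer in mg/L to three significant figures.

125 mg/L

For a continuous step input, C/C₀ ≈ ½·erfc((x−vt)/(2√(Dt))).
vt = 0.284 × 227 = 64.468 m and 2√(Dt) = 2√(0.233 × 227) = 14.55 m.
Argument (x−vt)/(2√(Dt)) = (51.0 − 64.468)/14.55 = -0.9256; ½·erfc(-0.9256) = 0.9047.
C = 138 × 0.9047 = 125 mg/L.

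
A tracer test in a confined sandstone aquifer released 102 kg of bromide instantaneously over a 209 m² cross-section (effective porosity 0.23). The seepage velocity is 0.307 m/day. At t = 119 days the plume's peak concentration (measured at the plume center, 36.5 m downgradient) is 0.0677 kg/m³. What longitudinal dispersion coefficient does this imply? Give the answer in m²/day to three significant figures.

0.657 m²/day

At the plume center C_max = M/(n_e·A·√(4πDt)), so D = M²/(4πt·(n_e·A·C_max)²).
n_e·A·C_max = 0.23 × 209 × 0.0677 = 3.254 kg/m.
D = 102²/(4π × 119 × 3.254²) = 0.657 m²/day.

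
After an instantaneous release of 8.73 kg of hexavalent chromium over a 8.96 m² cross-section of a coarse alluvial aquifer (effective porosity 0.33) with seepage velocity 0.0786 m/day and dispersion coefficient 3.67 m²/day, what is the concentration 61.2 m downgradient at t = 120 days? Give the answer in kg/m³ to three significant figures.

For an instantaneous plane source, C(x,t) = M/(n_e·A·√(4πDt)) · exp(−(x−vt)²/(4Dt)), with n_e·A the pore (flow) area.
Plume center vt = 0.0786 × 120 = 9.432 m, so the well at 61.2 m is 51.768 m downgradient of the peak.
√(4πDt) = 74.39 m, giving peak height M/(n_e·A·√(4πDt)) = 8.73/(0.33 × 8.96 × 74.39) = 0.03969 kg/m³.
(x−vt)²/(4Dt) = (51.768)²/(4 × 3.67 × 120) = 1.521; exp(−1.521) = 0.2185.
C = 0.03969 × 0.2185 = 0.00867 kg/m³.

0.00867 kg/m³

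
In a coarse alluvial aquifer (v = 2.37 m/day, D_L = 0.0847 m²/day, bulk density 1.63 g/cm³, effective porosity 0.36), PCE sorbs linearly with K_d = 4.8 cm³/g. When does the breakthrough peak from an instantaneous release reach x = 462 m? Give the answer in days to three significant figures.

4430 days

Retardation factor R = 1 + ρ_b·K_d/n = 1 + 1.63 × 4.8/0.36 = 22.73.
Sorption retards both mechanisms: v_R = v/R = 0.1043 m/day, D_R = D/R = 0.003726 m²/day.
Peak time from v_R²t² + 2D_R t − x² = 0: t = (√(D_R² + v_R²x²) − D_R)/v_R².
√(D_R² + v_R²x²) = √(0.003726² + 0.1043² × 462²) = 48.19; v_R² = 0.01088.
t = (48.19 − 0.003726)/0.01088 = 4430 days.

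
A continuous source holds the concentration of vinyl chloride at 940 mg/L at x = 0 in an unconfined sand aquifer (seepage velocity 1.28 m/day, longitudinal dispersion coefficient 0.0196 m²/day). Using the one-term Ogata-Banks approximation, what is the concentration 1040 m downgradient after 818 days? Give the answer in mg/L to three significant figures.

For a continuous step input, C/C₀ ≈ ½·erfc((x−vt)/(2√(Dt))).
vt = 1.28 × 818 = 1047.04 m and 2√(Dt) = 2√(0.0196 × 818) = 8.008 m.
Argument (x−vt)/(2√(Dt)) = (1040 − 1047.04)/8.008 = -0.8791; ½·erfc(-0.8791) = 0.8931.
C = 940 × 0.8931 = 840 mg/L.

840 mg/L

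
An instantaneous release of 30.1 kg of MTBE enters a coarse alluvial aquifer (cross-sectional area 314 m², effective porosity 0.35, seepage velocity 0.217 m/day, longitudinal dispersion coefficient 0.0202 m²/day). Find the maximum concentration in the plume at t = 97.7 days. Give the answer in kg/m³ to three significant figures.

0.0550 kg/m³

The peak of an instantaneous 1D plume sits at x = vt; there the Gaussian factor is 1 and C_max = M/(n_e·A·√(4πDt)), where n_e·A is the pore area the mass is dissolved in.
√(4πDt) = √(4π × 0.0202 × 97.7) = 4.980 m, so C_max = 30.1/(0.35 × 314 × 4.980) = 0.0550 kg/m³.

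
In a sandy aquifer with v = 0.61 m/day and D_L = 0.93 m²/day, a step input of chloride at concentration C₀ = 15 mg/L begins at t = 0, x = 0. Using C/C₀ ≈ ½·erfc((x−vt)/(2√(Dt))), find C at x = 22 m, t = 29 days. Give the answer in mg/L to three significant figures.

4.18 mg/L

For a continuous step input, C/C₀ ≈ ½·erfc((x−vt)/(2√(Dt))).
vt = 0.61 × 29 = 17.69 m and 2√(Dt) = 2√(0.93 × 29) = 10.39 m.
Argument (x−vt)/(2√(Dt)) = (22 − 17.69)/10.39 = 0.4148; ½·erfc(0.4148) = 0.2787.
C = 15 × 0.2787 = 4.18 mg/L.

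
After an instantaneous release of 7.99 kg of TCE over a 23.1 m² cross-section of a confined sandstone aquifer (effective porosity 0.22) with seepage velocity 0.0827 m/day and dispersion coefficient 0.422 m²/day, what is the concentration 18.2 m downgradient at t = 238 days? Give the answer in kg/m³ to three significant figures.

0.0440 kg/m³

For an instantaneous plane source, C(x,t) = M/(n_e·A·√(4πDt)) · exp(−(x−vt)²/(4Dt)), with n_e·A the pore (flow) area.
Plume center vt = 0.0827 × 238 = 19.6826 m, so the well at 18.2 m is 1.4826 m upgradient of the peak.
√(4πDt) = 35.53 m, giving peak height M/(n_e·A·√(4πDt)) = 7.99/(0.22 × 23.1 × 35.53) = 0.04425 kg/m³.
(x−vt)²/(4Dt) = (-1.4826)²/(4 × 0.422 × 238) = 0.005471; exp(−0.005471) = 0.9945.
C = 0.04425 × 0.9945 = 0.0440 kg/m³.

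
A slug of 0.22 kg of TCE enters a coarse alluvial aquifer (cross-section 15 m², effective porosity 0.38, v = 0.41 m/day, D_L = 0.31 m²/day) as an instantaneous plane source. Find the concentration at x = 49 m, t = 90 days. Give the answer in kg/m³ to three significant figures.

0.000555 kg/m³

For an instantaneous plane source, C(x,t) = M/(n_e·A·√(4πDt)) · exp(−(x−vt)²/(4Dt)), with n_e·A the pore (flow) area.
Plume center vt = 0.41 × 90 = 36.9 m, so the well at 49 m is 12.1 m downgradient of the peak.
√(4πDt) = 18.72 m, giving peak height M/(n_e·A·√(4πDt)) = 0.22/(0.38 × 15 × 18.72) = 0.002062 kg/m³.
(x−vt)²/(4Dt) = (12.1)²/(4 × 0.31 × 90) = 1.312; exp(−1.312) = 0.2693.
C = 0.002062 × 0.2693 = 0.000555 kg/m³.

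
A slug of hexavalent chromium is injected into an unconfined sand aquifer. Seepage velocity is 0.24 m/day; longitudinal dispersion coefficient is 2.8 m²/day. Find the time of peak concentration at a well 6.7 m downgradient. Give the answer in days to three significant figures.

7.45 days

For the 1D instantaneous-source solution, setting ∂C/∂t = 0 at fixed x gives v²t² + 2Dt − x² = 0, so t = (√(D² + v²x²) − D)/v².
√(D² + v²x²) = √(2.8² + 0.24² × 6.7²) = 3.229; v² = 0.0576.
t = (3.229 − 2.8)/0.0576 = 7.45 days (vs. the pure-advection estimate x/v = 27.9 d).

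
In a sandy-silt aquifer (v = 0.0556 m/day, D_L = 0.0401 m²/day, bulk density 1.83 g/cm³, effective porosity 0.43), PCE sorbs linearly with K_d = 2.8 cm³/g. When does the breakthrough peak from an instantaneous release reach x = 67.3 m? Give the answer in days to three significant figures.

Retardation factor R = 1 + ρ_b·K_d/n = 1 + 1.83 × 2.8/0.43 = 12.92.
Sorption retards both mechanisms: v_R = v/R = 0.004303 m/day, D_R = D/R = 0.003104 m²/day.
Peak time from v_R²t² + 2D_R t − x² = 0: t = (√(D_R² + v_R²x²) − D_R)/v_R².
√(D_R² + v_R²x²) = √(0.003104² + 0.004303² × 67.3²) = 0.2896; v_R² = 1.852e-05.
t = (0.2896 − 0.003104)/1.852e-05 = 15500 days.

15500 days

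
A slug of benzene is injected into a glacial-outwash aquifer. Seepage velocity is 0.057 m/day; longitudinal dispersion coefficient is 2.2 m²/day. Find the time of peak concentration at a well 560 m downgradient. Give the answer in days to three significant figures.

For the 1D instantaneous-source solution, setting ∂C/∂t = 0 at fixed x gives v²t² + 2Dt − x² = 0, so t = (√(D² + v²x²) − D)/v².
√(D² + v²x²) = √(2.2² + 0.057² × 560²) = 32.00; v² = 0.003249.
t = (32.00 − 2.2)/0.003249 = 9170 days (vs. the pure-advection estimate x/v = 9820 d).

9170 days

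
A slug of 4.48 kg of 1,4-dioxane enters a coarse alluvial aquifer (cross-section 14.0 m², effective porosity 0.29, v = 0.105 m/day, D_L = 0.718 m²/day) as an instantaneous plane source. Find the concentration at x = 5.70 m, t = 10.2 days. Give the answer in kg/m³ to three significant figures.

For an instantaneous plane source, C(x,t) = M/(n_e·A·√(4πDt)) · exp(−(x−vt)²/(4Dt)), with n_e·A the pore (flow) area.
Plume center vt = 0.105 × 10.2 = 1.071 m, so the well at 5.70 m is 4.629 m downgradient of the peak.
√(4πDt) = 9.593 m, giving peak height M/(n_e·A·√(4πDt)) = 4.48/(0.29 × 14.0 × 9.593) = 0.1150 kg/m³.
(x−vt)²/(4Dt) = (4.629)²/(4 × 0.718 × 10.2) = 0.7315; exp(−0.7315) = 0.4812.
C = 0.1150 × 0.4812 = 0.0553 kg/m³.

0.0553 kg/m³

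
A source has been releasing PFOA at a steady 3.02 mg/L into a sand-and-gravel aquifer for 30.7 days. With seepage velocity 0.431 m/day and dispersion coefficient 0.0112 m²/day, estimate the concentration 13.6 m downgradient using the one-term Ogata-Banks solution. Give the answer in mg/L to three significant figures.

For a continuous step input, C/C₀ ≈ ½·erfc((x−vt)/(2√(Dt))).
vt = 0.431 × 30.7 = 13.2317 m and 2√(Dt) = 2√(0.0112 × 30.7) = 1.173 m.
Argument (x−vt)/(2√(Dt)) = (13.6 − 13.2317)/1.173 = 0.3140; ½·erfc(0.3140) = 0.3285.
C = 3.02 × 0.3285 = 0.992 mg/L.

0.992 mg/L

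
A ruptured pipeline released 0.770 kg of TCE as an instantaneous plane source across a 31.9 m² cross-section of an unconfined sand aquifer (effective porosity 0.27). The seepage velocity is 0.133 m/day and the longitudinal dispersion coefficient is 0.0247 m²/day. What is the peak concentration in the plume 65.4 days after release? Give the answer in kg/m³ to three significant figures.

0.0198 kg/m³

The peak of an instantaneous 1D plume sits at x = vt; there the Gaussian factor is 1 and C_max = M/(n_e·A·√(4πDt)), where n_e·A is the pore area the mass is dissolved in.
√(4πDt) = √(4π × 0.0247 × 65.4) = 4.505 m, so C_max = 0.770/(0.27 × 31.9 × 4.505) = 0.0198 kg/m³.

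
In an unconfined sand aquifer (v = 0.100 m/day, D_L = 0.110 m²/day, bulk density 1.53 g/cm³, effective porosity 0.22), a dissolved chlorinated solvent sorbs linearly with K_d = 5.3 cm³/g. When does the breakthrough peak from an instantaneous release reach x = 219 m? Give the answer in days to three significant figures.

82500 days

Retardation factor R = 1 + ρ_b·K_d/n = 1 + 1.53 × 5.3/0.22 = 37.86.
Sorption retards both mechanisms: v_R = v/R = 0.002641 m/day, D_R = D/R = 0.002905 m²/day.
Peak time from v_R²t² + 2D_R t − x² = 0: t = (√(D_R² + v_R²x²) − D_R)/v_R².
√(D_R² + v_R²x²) = √(0.002905² + 0.002641² × 219²) = 0.5784; v_R² = 6.975e-06.
t = (0.5784 − 0.002905)/6.975e-06 = 82500 days.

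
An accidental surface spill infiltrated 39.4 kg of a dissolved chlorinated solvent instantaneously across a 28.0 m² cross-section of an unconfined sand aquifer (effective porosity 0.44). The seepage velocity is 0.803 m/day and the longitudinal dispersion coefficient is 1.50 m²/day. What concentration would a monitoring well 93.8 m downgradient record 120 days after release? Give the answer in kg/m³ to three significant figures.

For an instantaneous plane source, C(x,t) = M/(n_e·A·√(4πDt)) · exp(−(x−vt)²/(4Dt)), with n_e·A the pore (flow) area.
Plume center vt = 0.803 × 120 = 96.36 m, so the well at 93.8 m is 2.56 m upgradient of the peak.
√(4πDt) = 47.56 m, giving peak height M/(n_e·A·√(4πDt)) = 39.4/(0.44 × 28.0 × 47.56) = 0.06724 kg/m³.
(x−vt)²/(4Dt) = (-2.56)²/(4 × 1.50 × 120) = 0.009102; exp(−0.009102) = 0.9909.
C = 0.06724 × 0.9909 = 0.0666 kg/m³.

0.0666 kg/m³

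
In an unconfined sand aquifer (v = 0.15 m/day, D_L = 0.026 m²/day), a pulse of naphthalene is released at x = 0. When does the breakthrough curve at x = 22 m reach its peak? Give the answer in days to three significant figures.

146 days

For the 1D instantaneous-source solution, setting ∂C/∂t = 0 at fixed x gives v²t² + 2Dt − x² = 0, so t = (√(D² + v²x²) − D)/v².
√(D² + v²x²) = √(0.026² + 0.15² × 22²) = 3.300; v² = 0.0225.
t = (3.300 − 0.026)/0.0225 = 146 days (vs. the pure-advection estimate x/v = 147 d).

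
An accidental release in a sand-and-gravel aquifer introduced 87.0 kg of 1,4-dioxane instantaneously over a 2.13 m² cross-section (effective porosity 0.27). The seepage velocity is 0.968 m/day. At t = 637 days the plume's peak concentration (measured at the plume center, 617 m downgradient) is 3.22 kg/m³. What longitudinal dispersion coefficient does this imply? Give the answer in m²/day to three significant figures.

At the plume center C_max = M/(n_e·A·√(4πDt)), so D = M²/(4πt·(n_e·A·C_max)²).
n_e·A·C_max = 0.27 × 2.13 × 3.22 = 1.852 kg/m.
D = 87.0²/(4π × 637 × 1.852²) = 0.276 m²/day.

0.276 m²/day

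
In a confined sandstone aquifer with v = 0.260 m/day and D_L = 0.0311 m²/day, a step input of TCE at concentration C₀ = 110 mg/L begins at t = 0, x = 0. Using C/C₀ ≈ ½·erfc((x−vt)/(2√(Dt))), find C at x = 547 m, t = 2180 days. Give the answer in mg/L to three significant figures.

For a continuous step input, C/C₀ ≈ ½·erfc((x−vt)/(2√(Dt))).
vt = 0.260 × 2180 = 566.8 m and 2√(Dt) = 2√(0.0311 × 2180) = 16.47 m.
Argument (x−vt)/(2√(Dt)) = (547 − 566.8)/16.47 = -1.202; ½·erfc(-1.202) = 0.9554.
C = 110 × 0.9554 = 105 mg/L.

105 mg/L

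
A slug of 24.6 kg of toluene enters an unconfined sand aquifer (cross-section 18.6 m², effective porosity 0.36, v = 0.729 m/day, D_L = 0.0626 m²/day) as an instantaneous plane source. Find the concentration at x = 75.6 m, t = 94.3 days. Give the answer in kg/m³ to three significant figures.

0.0583 kg/m³

For an instantaneous plane source, C(x,t) = M/(n_e·A·√(4πDt)) · exp(−(x−vt)²/(4Dt)), with n_e·A the pore (flow) area.
Plume center vt = 0.729 × 94.3 = 68.7447 m, so the well at 75.6 m is 6.8553 m downgradient of the peak.
√(4πDt) = 8.613 m, giving peak height M/(n_e·A·√(4πDt)) = 24.6/(0.36 × 18.6 × 8.613) = 0.4265 kg/m³.
(x−vt)²/(4Dt) = (6.8553)²/(4 × 0.0626 × 94.3) = 1.990; exp(−1.990) = 0.1367.
C = 0.4265 × 0.1367 = 0.0583 kg/m³.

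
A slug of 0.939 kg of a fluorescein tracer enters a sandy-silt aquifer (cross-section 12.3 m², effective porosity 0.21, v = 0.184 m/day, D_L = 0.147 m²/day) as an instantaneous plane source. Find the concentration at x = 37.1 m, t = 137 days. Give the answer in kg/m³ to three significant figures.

For an instantaneous plane source, C(x,t) = M/(n_e·A·√(4πDt)) · exp(−(x−vt)²/(4Dt)), with n_e·A the pore (flow) area.
Plume center vt = 0.184 × 137 = 25.208 m, so the well at 37.1 m is 11.892 m downgradient of the peak.
√(4πDt) = 15.91 m, giving peak height M/(n_e·A·√(4πDt)) = 0.939/(0.21 × 12.3 × 15.91) = 0.02285 kg/m³.
(x−vt)²/(4Dt) = (11.892)²/(4 × 0.147 × 137) = 1.756; exp(−1.756) = 0.1727.
C = 0.02285 × 0.1727 = 0.00395 kg/m³.

0.00395 kg/m³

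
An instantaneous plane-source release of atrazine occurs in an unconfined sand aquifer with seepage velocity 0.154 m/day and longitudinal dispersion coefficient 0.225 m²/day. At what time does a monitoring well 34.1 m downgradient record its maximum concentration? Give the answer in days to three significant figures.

For the 1D instantaneous-source solution, setting ∂C/∂t = 0 at fixed x gives v²t² + 2Dt − x² = 0, so t = (√(D² + v²x²) − D)/v².
√(D² + v²x²) = √(0.225² + 0.154² × 34.1²) = 5.256; v² = 0.023716.
t = (5.256 − 0.225)/0.023716 = 212 days (vs. the pure-advection estimate x/v = 221 d).

212 days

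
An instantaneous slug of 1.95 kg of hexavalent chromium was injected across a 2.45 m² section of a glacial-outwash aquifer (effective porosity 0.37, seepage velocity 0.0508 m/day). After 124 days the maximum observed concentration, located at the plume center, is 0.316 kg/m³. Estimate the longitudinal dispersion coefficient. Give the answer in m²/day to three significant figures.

At the plume center C_max = M/(n_e·A·√(4πDt)), so D = M²/(4πt·(n_e·A·C_max)²).
n_e·A·C_max = 0.37 × 2.45 × 0.316 = 0.2865 kg/m.
D = 1.95²/(4π × 124 × 0.2865²) = 0.0297 m²/day.

0.0297 m²/day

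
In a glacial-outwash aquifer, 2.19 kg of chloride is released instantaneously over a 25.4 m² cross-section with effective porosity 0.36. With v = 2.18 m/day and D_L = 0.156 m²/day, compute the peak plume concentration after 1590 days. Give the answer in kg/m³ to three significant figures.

0.00429 kg/m³

The peak of an instantaneous 1D plume sits at x = vt; there the Gaussian factor is 1 and C_max = M/(n_e·A·√(4πDt)), where n_e·A is the pore area the mass is dissolved in.
√(4πDt) = √(4π × 0.156 × 1590) = 55.83 m, so C_max = 2.19/(0.36 × 25.4 × 55.83) = 0.00429 kg/m³.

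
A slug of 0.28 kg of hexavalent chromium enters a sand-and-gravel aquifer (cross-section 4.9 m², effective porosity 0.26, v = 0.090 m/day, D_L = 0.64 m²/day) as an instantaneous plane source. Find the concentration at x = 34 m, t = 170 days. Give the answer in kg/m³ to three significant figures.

0.00266 kg/m³

For an instantaneous plane source, C(x,t) = M/(n_e·A·√(4πDt)) · exp(−(x−vt)²/(4Dt)), with n_e·A the pore (flow) area.
Plume center vt = 0.090 × 170 = 15.3 m, so the well at 34 m is 18.7 m downgradient of the peak.
√(4πDt) = 36.98 m, giving peak height M/(n_e·A·√(4πDt)) = 0.28/(0.26 × 4.9 × 36.98) = 0.005943 kg/m³.
(x−vt)²/(4Dt) = (18.7)²/(4 × 0.64 × 170) = 0.8035; exp(−0.8035) = 0.4478.
C = 0.005943 × 0.4478 = 0.00266 kg/m³.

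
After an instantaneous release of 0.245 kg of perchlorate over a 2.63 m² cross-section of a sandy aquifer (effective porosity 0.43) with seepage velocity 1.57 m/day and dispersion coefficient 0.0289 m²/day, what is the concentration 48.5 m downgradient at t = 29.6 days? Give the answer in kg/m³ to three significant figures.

0.0199 kg/m³

For an instantaneous plane source, C(x,t) = M/(n_e·A·√(4πDt)) · exp(−(x−vt)²/(4Dt)), with n_e·A the pore (flow) area.
Plume center vt = 1.57 × 29.6 = 46.472 m, so the well at 48.5 m is 2.028 m downgradient of the peak.
√(4πDt) = 3.279 m, giving peak height M/(n_e·A·√(4πDt)) = 0.245/(0.43 × 2.63 × 3.279) = 0.06607 kg/m³.
(x−vt)²/(4Dt) = (2.028)²/(4 × 0.0289 × 29.6) = 1.202; exp(−1.202) = 0.3006.
C = 0.06607 × 0.3006 = 0.0199 kg/m³.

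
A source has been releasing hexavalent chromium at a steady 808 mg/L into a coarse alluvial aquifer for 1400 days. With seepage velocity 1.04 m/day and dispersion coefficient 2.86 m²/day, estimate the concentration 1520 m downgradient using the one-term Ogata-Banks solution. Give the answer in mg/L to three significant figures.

192 mg/L

For a continuous step input, C/C₀ ≈ ½·erfc((x−vt)/(2√(Dt))).
vt = 1.04 × 1400 = 1456 m and 2√(Dt) = 2√(2.86 × 1400) = 126.6 m.
Argument (x−vt)/(2√(Dt)) = (1520 − 1456)/126.6 = 0.5055; ½·erfc(0.5055) = 0.2373.
C = 808 × 0.2373 = 192 mg/L.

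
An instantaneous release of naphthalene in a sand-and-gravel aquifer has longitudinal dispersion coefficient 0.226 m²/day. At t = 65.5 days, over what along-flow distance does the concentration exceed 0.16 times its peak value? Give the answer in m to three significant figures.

20.8 m

The plume is Gaussian with σ = √(2Dt) = √(2 × 0.226 × 65.5) = 5.441 m.
C/C_peak = exp(−Δx²/(2σ²)) = 0.16 ⇒ Δx = σ·√(−2 ln 0.16) = 5.441 × 1.914 = 10.41 m.
Width = 2Δx = 20.8 m.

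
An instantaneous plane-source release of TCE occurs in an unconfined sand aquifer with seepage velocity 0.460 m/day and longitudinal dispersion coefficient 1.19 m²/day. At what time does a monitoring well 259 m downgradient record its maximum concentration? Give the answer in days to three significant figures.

For the 1D instantaneous-source solution, setting ∂C/∂t = 0 at fixed x gives v²t² + 2Dt − x² = 0, so t = (√(D² + v²x²) − D)/v².
√(D² + v²x²) = √(1.19² + 0.460² × 259²) = 119.1; v² = 0.2116.
t = (119.1 − 1.19)/0.2116 = 557 days (vs. the pure-advection estimate x/v = 563 d).

557 days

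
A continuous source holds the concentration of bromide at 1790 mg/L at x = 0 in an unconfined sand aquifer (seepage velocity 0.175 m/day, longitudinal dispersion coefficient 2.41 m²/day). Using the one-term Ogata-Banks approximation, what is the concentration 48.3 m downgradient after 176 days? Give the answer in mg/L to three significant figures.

490 mg/L

For a continuous step input, C/C₀ ≈ ½·erfc((x−vt)/(2√(Dt))).
vt = 0.175 × 176 = 30.8 m and 2√(Dt) = 2√(2.41 × 176) = 41.19 m.
Argument (x−vt)/(2√(Dt)) = (48.3 − 30.8)/41.19 = 0.4249; ½·erfc(0.4249) = 0.2740.
C = 1790 × 0.2740 = 490 mg/L.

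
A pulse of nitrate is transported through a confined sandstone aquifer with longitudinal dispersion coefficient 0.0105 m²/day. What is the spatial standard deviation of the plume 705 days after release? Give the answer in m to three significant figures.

3.85 m

Dispersive spreading gives a Gaussian with σ² = 2Dt; advection only shifts the center.
σ = √(2 × 0.0105 × 705) = 3.85 m.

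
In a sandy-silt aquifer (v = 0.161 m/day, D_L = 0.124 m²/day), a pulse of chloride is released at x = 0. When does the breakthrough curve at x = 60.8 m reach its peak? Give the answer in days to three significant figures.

373 days

For the 1D instantaneous-source solution, setting ∂C/∂t = 0 at fixed x gives v²t² + 2Dt − x² = 0, so t = (√(D² + v²x²) − D)/v².
√(D² + v²x²) = √(0.124² + 0.161² × 60.8²) = 9.790; v² = 0.025921.
t = (9.790 − 0.124)/0.025921 = 373 days (vs. the pure-advection estimate x/v = 378 d).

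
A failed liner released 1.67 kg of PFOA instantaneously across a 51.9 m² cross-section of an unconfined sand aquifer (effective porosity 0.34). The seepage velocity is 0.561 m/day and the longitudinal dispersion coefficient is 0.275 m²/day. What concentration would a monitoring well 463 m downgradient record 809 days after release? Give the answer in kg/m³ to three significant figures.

0.00163 kg/m³

For an instantaneous plane source, C(x,t) = M/(n_e·A·√(4πDt)) · exp(−(x−vt)²/(4Dt)), with n_e·A the pore (flow) area.
Plume center vt = 0.561 × 809 = 453.849 m, so the well at 463 m is 9.151 m downgradient of the peak.
√(4πDt) = 52.87 m, giving peak height M/(n_e·A·√(4πDt)) = 1.67/(0.34 × 51.9 × 52.87) = 0.001790 kg/m³.
(x−vt)²/(4Dt) = (9.151)²/(4 × 0.275 × 809) = 0.09410; exp(−0.09410) = 0.9102.
C = 0.001790 × 0.9102 = 0.00163 kg/m³.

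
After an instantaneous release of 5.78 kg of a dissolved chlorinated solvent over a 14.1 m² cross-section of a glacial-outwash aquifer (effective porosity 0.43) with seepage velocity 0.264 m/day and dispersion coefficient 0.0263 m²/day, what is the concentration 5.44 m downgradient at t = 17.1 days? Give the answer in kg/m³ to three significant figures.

0.249 kg/m³

For an instantaneous plane source, C(x,t) = M/(n_e·A·√(4πDt)) · exp(−(x−vt)²/(4Dt)), with n_e·A the pore (flow) area.
Plume center vt = 0.264 × 17.1 = 4.5144 m, so the well at 5.44 m is 0.9256 m downgradient of the peak.
√(4πDt) = 2.377 m, giving peak height M/(n_e·A·√(4πDt)) = 5.78/(0.43 × 14.1 × 2.377) = 0.4011 kg/m³.
(x−vt)²/(4Dt) = (0.9256)²/(4 × 0.0263 × 17.1) = 0.4762; exp(−0.4762) = 0.6211.
C = 0.4011 × 0.6211 = 0.249 kg/m³.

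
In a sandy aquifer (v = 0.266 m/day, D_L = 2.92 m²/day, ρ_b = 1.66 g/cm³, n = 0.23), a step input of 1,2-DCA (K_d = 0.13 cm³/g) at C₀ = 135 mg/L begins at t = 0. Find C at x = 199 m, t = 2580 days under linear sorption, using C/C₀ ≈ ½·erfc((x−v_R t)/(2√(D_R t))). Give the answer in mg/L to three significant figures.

130 mg/L

Retardation factor R = 1 + ρ_b·K_d/n = 1 + 1.66 × 0.13/0.23 = 1.938.
Sorption retards both mechanisms: v_R = v/R = 0.1373 m/day, D_R = D/R = 1.507 m²/day.
v_R·t = 0.1373 × 2580 = 354.234 m; 2√(D_R t) = 124.7 m; argument = (199 − 354.234)/124.7 = -1.245.
C = C₀ × ½·erfc(-1.245) = 135 × 0.9609 = 130 mg/L.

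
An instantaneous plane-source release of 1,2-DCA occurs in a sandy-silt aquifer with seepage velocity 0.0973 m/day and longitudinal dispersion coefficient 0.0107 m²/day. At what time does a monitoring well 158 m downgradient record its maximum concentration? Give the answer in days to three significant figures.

For the 1D instantaneous-source solution, setting ∂C/∂t = 0 at fixed x gives v²t² + 2Dt − x² = 0, so t = (√(D² + v²x²) − D)/v².
√(D² + v²x²) = √(0.0107² + 0.0973² × 158²) = 15.37; v² = 0.00946729.
t = (15.37 − 0.0107)/0.00946729 = 1620 days (vs. the pure-advection estimate x/v = 1620 d).

1620 days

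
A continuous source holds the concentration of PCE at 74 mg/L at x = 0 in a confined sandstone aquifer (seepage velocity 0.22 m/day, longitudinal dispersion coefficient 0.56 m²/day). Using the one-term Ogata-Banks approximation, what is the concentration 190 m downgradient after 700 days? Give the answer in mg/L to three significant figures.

7.35 mg/L

For a continuous step input, C/C₀ ≈ ½·erfc((x−vt)/(2√(Dt))).
vt = 0.22 × 700 = 154 m and 2√(Dt) = 2√(0.56 × 700) = 39.60 m.
Argument (x−vt)/(2√(Dt)) = (190 − 154)/39.60 = 0.9091; ½·erfc(0.9091) = 0.09928.
C = 74 × 0.09928 = 7.35 mg/L.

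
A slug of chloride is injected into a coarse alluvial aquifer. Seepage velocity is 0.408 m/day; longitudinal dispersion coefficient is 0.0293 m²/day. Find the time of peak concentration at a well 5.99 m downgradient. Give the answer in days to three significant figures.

14.5 days

For the 1D instantaneous-source solution, setting ∂C/∂t = 0 at fixed x gives v²t² + 2Dt − x² = 0, so t = (√(D² + v²x²) − D)/v².
√(D² + v²x²) = √(0.0293² + 0.408² × 5.99²) = 2.444; v² = 0.166464.
t = (2.444 − 0.0293)/0.166464 = 14.5 days (vs. the pure-advection estimate x/v = 14.7 d).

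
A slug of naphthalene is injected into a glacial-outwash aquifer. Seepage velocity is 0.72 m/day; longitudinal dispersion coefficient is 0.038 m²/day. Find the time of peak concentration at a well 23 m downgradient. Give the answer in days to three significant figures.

31.9 days

For the 1D instantaneous-source solution, setting ∂C/∂t = 0 at fixed x gives v²t² + 2Dt − x² = 0, so t = (√(D² + v²x²) − D)/v².
√(D² + v²x²) = √(0.038² + 0.72² × 23²) = 16.56; v² = 0.5184.
t = (16.56 − 0.038)/0.5184 = 31.9 days (vs. the pure-advection estimate x/v = 31.9 d).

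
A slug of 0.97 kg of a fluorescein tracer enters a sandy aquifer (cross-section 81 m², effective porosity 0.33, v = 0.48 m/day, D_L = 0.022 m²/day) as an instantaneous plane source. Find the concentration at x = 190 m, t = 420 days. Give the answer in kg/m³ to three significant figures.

8.83e-05 kg/m³

For an instantaneous plane source, C(x,t) = M/(n_e·A·√(4πDt)) · exp(−(x−vt)²/(4Dt)), with n_e·A the pore (flow) area.
Plume center vt = 0.48 × 420 = 201.6 m, so the well at 190 m is 11.6 m upgradient of the peak.
√(4πDt) = 10.78 m, giving peak height M/(n_e·A·√(4πDt)) = 0.97/(0.33 × 81 × 10.78) = 0.003366 kg/m³.
(x−vt)²/(4Dt) = (-11.6)²/(4 × 0.022 × 420) = 3.641; exp(−3.641) = 0.02623.
C = 0.003366 × 0.02623 = 8.83e-05 kg/m³.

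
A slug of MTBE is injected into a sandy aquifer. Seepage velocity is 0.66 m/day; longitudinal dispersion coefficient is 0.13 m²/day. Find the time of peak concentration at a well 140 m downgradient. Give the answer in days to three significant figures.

212 days

For the 1D instantaneous-source solution, setting ∂C/∂t = 0 at fixed x gives v²t² + 2Dt − x² = 0, so t = (√(D² + v²x²) − D)/v².
√(D² + v²x²) = √(0.13² + 0.66² × 140²) = 92.40; v² = 0.4356.
t = (92.40 − 0.13)/0.4356 = 212 days (vs. the pure-advection estimate x/v = 212 d).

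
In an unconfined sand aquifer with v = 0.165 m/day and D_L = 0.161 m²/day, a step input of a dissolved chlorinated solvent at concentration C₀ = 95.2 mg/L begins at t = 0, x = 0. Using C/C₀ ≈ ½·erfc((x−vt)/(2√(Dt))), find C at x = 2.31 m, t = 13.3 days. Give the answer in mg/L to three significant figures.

45.5 mg/L

For a continuous step input, C/C₀ ≈ ½·erfc((x−vt)/(2√(Dt))).
vt = 0.165 × 13.3 = 2.1945 m and 2√(Dt) = 2√(0.161 × 13.3) = 2.927 m.
Argument (x−vt)/(2√(Dt)) = (2.31 − 2.1945)/2.927 = 0.03946; ½·erfc(0.03946) = 0.4777.
C = 95.2 × 0.4777 = 45.5 mg/L.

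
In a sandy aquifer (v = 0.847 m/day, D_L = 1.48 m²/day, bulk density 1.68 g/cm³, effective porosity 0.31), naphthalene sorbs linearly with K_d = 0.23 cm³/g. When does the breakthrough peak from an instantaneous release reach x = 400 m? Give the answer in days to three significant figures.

1060 days

Retardation factor R = 1 + ρ_b·K_d/n = 1 + 1.68 × 0.23/0.31 = 2.246.
Sorption retards both mechanisms: v_R = v/R = 0.3771 m/day, D_R = D/R = 0.6589 m²/day.
Peak time from v_R²t² + 2D_R t − x² = 0: t = (√(D_R² + v_R²x²) − D_R)/v_R².
√(D_R² + v_R²x²) = √(0.6589² + 0.3771² × 400²) = 150.8; v_R² = 0.1422.
t = (150.8 − 0.6589)/0.1422 = 1060 days.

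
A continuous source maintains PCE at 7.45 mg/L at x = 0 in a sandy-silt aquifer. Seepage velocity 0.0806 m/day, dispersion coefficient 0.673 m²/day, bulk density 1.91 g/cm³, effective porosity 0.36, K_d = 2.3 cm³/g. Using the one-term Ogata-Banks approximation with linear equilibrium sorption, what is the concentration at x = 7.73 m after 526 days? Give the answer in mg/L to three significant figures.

2.00 mg/L

Retardation factor R = 1 + ρ_b·K_d/n = 1 + 1.91 × 2.3/0.36 = 13.20.
Sorption retards both mechanisms: v_R = v/R = 0.006106 m/day, D_R = D/R = 0.05098 m²/day.
v_R·t = 0.006106 × 526 = 3.211756 m; 2√(D_R t) = 10.36 m; argument = (7.73 − 3.211756)/10.36 = 0.4361.
C = C₀ × ½·erfc(0.4361) = 7.45 × 0.2687 = 2.00 mg/L.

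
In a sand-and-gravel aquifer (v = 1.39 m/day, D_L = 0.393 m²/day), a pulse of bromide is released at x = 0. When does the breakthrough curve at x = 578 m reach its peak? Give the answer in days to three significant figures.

416 days

For the 1D instantaneous-source solution, setting ∂C/∂t = 0 at fixed x gives v²t² + 2Dt − x² = 0, so t = (√(D² + v²x²) − D)/v².
√(D² + v²x²) = √(0.393² + 1.39² × 578²) = 803.4; v² = 1.9321.
t = (803.4 − 0.393)/1.9321 = 416 days (vs. the pure-advection estimate x/v = 416 d).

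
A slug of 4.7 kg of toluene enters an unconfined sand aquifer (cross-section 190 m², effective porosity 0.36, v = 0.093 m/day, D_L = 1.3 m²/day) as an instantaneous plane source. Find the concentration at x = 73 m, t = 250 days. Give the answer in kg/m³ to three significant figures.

For an instantaneous plane source, C(x,t) = M/(n_e·A·√(4πDt)) · exp(−(x−vt)²/(4Dt)), with n_e·A the pore (flow) area.
Plume center vt = 0.093 × 250 = 23.25 m, so the well at 73 m is 49.75 m downgradient of the peak.
√(4πDt) = 63.91 m, giving peak height M/(n_e·A·√(4πDt)) = 4.7/(0.36 × 190 × 63.91) = 0.001075 kg/m³.
(x−vt)²/(4Dt) = (49.75)²/(4 × 1.3 × 250) = 1.904; exp(−1.904) = 0.1490.
C = 0.001075 × 0.1490 = 0.000160 kg/m³.

0.000160 kg/m³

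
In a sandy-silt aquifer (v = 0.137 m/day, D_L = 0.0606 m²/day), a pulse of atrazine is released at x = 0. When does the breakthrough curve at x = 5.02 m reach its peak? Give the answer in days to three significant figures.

For the 1D instantaneous-source solution, setting ∂C/∂t = 0 at fixed x gives v²t² + 2Dt − x² = 0, so t = (√(D² + v²x²) − D)/v².
√(D² + v²x²) = √(0.0606² + 0.137² × 5.02²) = 0.6904; v² = 0.018769.
t = (0.6904 − 0.0606)/0.018769 = 33.6 days (vs. the pure-advection estimate x/v = 36.6 d).

33.6 days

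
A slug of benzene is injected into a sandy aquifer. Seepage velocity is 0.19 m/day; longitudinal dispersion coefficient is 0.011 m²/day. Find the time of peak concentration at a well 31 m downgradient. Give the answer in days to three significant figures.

For the 1D instantaneous-source solution, setting ∂C/∂t = 0 at fixed x gives v²t² + 2Dt − x² = 0, so t = (√(D² + v²x²) − D)/v².
√(D² + v²x²) = √(0.011² + 0.19² × 31²) = 5.890; v² = 0.0361.
t = (5.890 − 0.011)/0.0361 = 163 days (vs. the pure-advection estimate x/v = 163 d).

163 days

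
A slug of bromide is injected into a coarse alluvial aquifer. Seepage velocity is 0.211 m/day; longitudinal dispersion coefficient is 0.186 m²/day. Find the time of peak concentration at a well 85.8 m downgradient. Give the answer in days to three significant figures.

For the 1D instantaneous-source solution, setting ∂C/∂t = 0 at fixed x gives v²t² + 2Dt − x² = 0, so t = (√(D² + v²x²) − D)/v².
√(D² + v²x²) = √(0.186² + 0.211² × 85.8²) = 18.10; v² = 0.044521.
t = (18.10 − 0.186)/0.044521 = 402 days (vs. the pure-advection estimate x/v = 407 d).

402 days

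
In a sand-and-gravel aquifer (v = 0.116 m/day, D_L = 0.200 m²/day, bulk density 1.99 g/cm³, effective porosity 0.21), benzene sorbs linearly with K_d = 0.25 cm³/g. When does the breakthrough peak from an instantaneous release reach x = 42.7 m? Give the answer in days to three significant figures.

Retardation factor R = 1 + ρ_b·K_d/n = 1 + 1.99 × 0.25/0.21 = 3.369.
Sorption retards both mechanisms: v_R = v/R = 0.03443 m/day, D_R = D/R = 0.05936 m²/day.
Peak time from v_R²t² + 2D_R t − x² = 0: t = (√(D_R² + v_R²x²) − D_R)/v_R².
√(D_R² + v_R²x²) = √(0.05936² + 0.03443² × 42.7²) = 1.471; v_R² = 0.001185.
t = (1.471 − 0.05936)/0.001185 = 1190 days.

1190 days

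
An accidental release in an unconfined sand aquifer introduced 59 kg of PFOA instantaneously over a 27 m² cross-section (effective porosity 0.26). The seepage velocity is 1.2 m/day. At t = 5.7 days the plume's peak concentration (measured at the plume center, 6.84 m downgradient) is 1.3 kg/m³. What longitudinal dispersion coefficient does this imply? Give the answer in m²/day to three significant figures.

At the plume center C_max = M/(n_e·A·√(4πDt)), so D = M²/(4πt·(n_e·A·C_max)²).
n_e·A·C_max = 0.26 × 27 × 1.3 = 9.126 kg/m.
D = 59²/(4π × 5.7 × 9.126²) = 0.584 m²/day.

0.584 m²/day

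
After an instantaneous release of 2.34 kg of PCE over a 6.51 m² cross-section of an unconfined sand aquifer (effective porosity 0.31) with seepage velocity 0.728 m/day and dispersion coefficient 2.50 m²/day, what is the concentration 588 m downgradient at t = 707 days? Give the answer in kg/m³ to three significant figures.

For an instantaneous plane source, C(x,t) = M/(n_e·A·√(4πDt)) · exp(−(x−vt)²/(4Dt)), with n_e·A the pore (flow) area.
Plume center vt = 0.728 × 707 = 514.696 m, so the well at 588 m is 73.304 m downgradient of the peak.
√(4πDt) = 149.0 m, giving peak height M/(n_e·A·√(4πDt)) = 2.34/(0.31 × 6.51 × 149.0) = 0.007782 kg/m³.
(x−vt)²/(4Dt) = (73.304)²/(4 × 2.50 × 707) = 0.7600; exp(−0.7600) = 0.4677.
C = 0.007782 × 0.4677 = 0.00364 kg/m³.

0.00364 kg/m³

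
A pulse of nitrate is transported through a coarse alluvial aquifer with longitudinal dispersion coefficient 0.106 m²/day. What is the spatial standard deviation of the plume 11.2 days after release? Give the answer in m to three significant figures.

1.54 m

Dispersive spreading gives a Gaussian with σ² = 2Dt; advection only shifts the center.
σ = √(2 × 0.106 × 11.2) = 1.54 m.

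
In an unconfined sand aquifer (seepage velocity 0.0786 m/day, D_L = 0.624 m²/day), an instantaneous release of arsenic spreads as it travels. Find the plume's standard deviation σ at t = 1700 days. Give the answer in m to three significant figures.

Dispersive spreading gives a Gaussian with σ² = 2Dt; advection only shifts the center.
σ = √(2 × 0.624 × 1700) = 46.1 m.

46.1 m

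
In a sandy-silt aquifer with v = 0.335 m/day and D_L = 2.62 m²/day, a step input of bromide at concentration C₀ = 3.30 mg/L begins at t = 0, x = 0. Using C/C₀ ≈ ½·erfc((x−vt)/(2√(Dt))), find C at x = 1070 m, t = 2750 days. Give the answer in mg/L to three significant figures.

For a continuous step input, C/C₀ ≈ ½·erfc((x−vt)/(2√(Dt))).
vt = 0.335 × 2750 = 921.25 m and 2√(Dt) = 2√(2.62 × 2750) = 169.8 m.
Argument (x−vt)/(2√(Dt)) = (1070 − 921.25)/169.8 = 0.8760; ½·erfc(0.8760) = 0.1077.
C = 3.30 × 0.1077 = 0.355 mg/L.

0.355 mg/L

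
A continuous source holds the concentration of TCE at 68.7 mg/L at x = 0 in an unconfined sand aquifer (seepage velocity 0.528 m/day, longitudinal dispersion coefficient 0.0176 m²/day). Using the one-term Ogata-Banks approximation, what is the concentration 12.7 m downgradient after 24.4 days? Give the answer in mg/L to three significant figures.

39.7 mg/L

For a continuous step input, C/C₀ ≈ ½·erfc((x−vt)/(2√(Dt))).
vt = 0.528 × 24.4 = 12.8832 m and 2√(Dt) = 2√(0.0176 × 24.4) = 1.311 m.
Argument (x−vt)/(2√(Dt)) = (12.7 − 12.8832)/1.311 = -0.1397; ½·erfc(-0.1397) = 0.5783.
C = 68.7 × 0.5783 = 39.7 mg/L.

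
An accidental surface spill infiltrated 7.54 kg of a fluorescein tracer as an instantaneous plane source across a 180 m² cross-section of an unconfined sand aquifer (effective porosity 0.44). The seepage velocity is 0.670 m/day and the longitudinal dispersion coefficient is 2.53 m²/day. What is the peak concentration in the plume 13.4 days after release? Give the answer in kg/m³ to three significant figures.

0.00461 kg/m³

The peak of an instantaneous 1D plume sits at x = vt; there the Gaussian factor is 1 and C_max = M/(n_e·A·√(4πDt)), where n_e·A is the pore area the mass is dissolved in.
√(4πDt) = √(4π × 2.53 × 13.4) = 20.64 m, so C_max = 7.54/(0.44 × 180 × 20.64) = 0.00461 kg/m³.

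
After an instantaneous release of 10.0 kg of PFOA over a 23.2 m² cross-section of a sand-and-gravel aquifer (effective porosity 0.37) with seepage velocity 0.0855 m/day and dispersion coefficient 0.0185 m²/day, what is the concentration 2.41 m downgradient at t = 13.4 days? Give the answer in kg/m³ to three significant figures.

For an instantaneous plane source, C(x,t) = M/(n_e·A·√(4πDt)) · exp(−(x−vt)²/(4Dt)), with n_e·A the pore (flow) area.
Plume center vt = 0.0855 × 13.4 = 1.1457 m, so the well at 2.41 m is 1.2643 m downgradient of the peak.
√(4πDt) = 1.765 m, giving peak height M/(n_e·A·√(4πDt)) = 10.0/(0.37 × 23.2 × 1.765) = 0.6600 kg/m³.
(x−vt)²/(4Dt) = (1.2643)²/(4 × 0.0185 × 13.4) = 1.612; exp(−1.612) = 0.1995.
C = 0.6600 × 0.1995 = 0.132 kg/m³.

0.132 kg/m³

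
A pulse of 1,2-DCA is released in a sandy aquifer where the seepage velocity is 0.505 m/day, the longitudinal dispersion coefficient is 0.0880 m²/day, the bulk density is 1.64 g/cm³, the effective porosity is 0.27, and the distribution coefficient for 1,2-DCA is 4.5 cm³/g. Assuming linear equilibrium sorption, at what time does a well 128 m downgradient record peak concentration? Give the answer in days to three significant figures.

7170 days

Retardation factor R = 1 + ρ_b·K_d/n = 1 + 1.64 × 4.5/0.27 = 28.33.
Sorption retards both mechanisms: v_R = v/R = 0.01783 m/day, D_R = D/R = 0.003106 m²/day.
Peak time from v_R²t² + 2D_R t − x² = 0: t = (√(D_R² + v_R²x²) − D_R)/v_R².
√(D_R² + v_R²x²) = √(0.003106² + 0.01783² × 128²) = 2.282; v_R² = 0.0003179.
t = (2.282 − 0.003106)/0.0003179 = 7170 days.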